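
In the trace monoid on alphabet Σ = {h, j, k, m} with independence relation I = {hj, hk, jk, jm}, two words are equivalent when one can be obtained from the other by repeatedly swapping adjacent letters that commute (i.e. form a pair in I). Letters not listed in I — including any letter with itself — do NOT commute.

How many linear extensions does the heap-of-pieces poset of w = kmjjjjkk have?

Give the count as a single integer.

0(k) covers ∅
1(m) covers 0:k
2(j) covers ∅
3(j) covers 2:j
4(j) covers 3:j
5(j) covers 4:j
6(k) covers 1:m
7(k) covers 6:k
floor of heap: 0:k, 2:j
completions by unplaced set U, small U first (add the entries for U minus each lowest piece of U):
  |U|=1: {5}:1  {7}:1
  |U|=2: {4,5}:1  {5,7}:2  {6,7}:1
  |U|=3: {1,6,7}:1  {3,4,5}:1  {4,5,7}:3  {5,6,7}:3
  |U|=4: {0,1,6,7}:1  {1,5,6,7}:4  {2,3,4,5}:1  {3,4,5,7}:4  {4,5,6,7}:6
  |U|=5: {0,1,5,6,7}:5  {1,4,5,6,7}:10  {2,3,4,5,7}:5  {3,4,5,6,7}:10
  |U|=6: {0,1,4,5,6,7}:15  {1,3,4,5,6,7}:20  {2,3,4,5,6,7}:15
  start at 0(k): 35
  start at 2(j): 35
sum over floor = 70

70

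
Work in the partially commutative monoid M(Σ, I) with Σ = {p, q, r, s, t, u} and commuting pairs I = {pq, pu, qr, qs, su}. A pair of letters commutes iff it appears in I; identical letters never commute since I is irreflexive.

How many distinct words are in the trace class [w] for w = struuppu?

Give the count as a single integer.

10

#0=s has no predecessor
#1=t depends on [0:s]
#2=r depends on [1:t]
#3=u depends on [2:r]
#4=u depends on [3:u]
#5=p depends on [2:r]
#6=p depends on [5:p]
#7=u depends on [4:u]
sources: [0:s]
N(rest) = Σ N(rest − s) over sources s of rest; N(one piece) = 1:
  size 1 → [6]=1  [7]=1
  size 2 → [4,7]=1  [5,6]=1  [6,7]=2
  size 3 → [3,4,7]=1  [4,6,7]=3  [5,6,7]=3
  size 4 → [3,4,6,7]=4  [4,5,6,7]=6
  size 5 → [3,4,5,6,7]=10
  size 6 → [2,3,4,5,6,7]=10
  first=0(s) contributes 10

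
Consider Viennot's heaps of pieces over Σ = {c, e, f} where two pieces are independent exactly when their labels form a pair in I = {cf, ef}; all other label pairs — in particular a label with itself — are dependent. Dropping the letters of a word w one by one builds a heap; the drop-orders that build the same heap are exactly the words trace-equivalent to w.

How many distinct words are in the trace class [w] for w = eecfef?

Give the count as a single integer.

piece 0:e — minimal
piece 1:e rests on {0:e}
piece 2:c rests on {1:e}
piece 3:f — minimal
piece 4:e rests on {2:c}
piece 5:f rests on {3:f}
minimal pieces: {0:e, 3:f}
ways to finish when only these pieces remain (= sum over removing one remaining piece with nothing left below it):
  1 left: {4}→1  {5}→1
  2 left: {2,4}→1  {3,5}→1  {4,5}→2
  3 left: {1,2,4}→1  {2,4,5}→3  {3,4,5}→3
  4 left: {0,1,2,4}→1  {1,2,4,5}→4  {2,3,4,5}→6
  placing 0:e first → 10 extensions
  placing 3:f first → 5 extensions
total linear extensions = 15

15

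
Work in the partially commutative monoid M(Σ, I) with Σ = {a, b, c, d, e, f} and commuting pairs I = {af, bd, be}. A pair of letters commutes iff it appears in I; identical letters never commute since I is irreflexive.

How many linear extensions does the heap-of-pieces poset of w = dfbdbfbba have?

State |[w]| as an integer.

drop 0:d onto floor
drop 1:f onto {0:d}
drop 2:b onto {1:f}
drop 3:d onto {1:f}
drop 4:b onto {2:b}
drop 5:f onto {3:d, 4:b}
drop 6:b onto {5:f}
drop 7:b onto {6:b}
drop 8:a onto {7:b}
ground layer = {0:d}
drop-orders for the pieces not yet dropped (sum over which currently-grounded one goes next):
  1 to go: {8} 1
  2 to go: {7,8} 1
  3 to go: {6,7,8} 1
  4 to go: {5,6,7,8} 1
  5 to go: {3,5,6,7,8} 1  {4,5,6,7,8} 1
  6 to go: {2,4,5,6,7,8} 1  {3,4,5,6,7,8} 2
  7 to go: {2,3,4,5,6,7,8} 3
  if 0:d drops first: 3 orders

3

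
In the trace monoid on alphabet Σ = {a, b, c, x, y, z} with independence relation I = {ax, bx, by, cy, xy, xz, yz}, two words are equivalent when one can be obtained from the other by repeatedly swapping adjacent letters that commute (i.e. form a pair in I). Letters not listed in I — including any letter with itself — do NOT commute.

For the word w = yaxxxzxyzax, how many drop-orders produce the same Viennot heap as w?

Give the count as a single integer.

1386

drop 0:y onto floor
drop 1:a onto {0:y}
drop 2:x onto floor
drop 3:x onto {2:x}
drop 4:x onto {3:x}
drop 5:z onto {1:a}
drop 6:x onto {4:x}
drop 7:y onto {1:a}
drop 8:z onto {5:z}
drop 9:a onto {7:y, 8:z}
drop 10:x onto {6:x}
ground layer = {0:y, 2:x}
drop-orders for the pieces not yet dropped (sum over which currently-grounded one goes next):
  1 to go: {9} 1  {10} 1
  2 to go: {6,10} 1  {7,9} 1  {8,9} 1  {9,10} 2
  3 to go: {4,6,10} 1  {5,8,9} 1  {6,9,10} 3  {7,8,9} 2  {7,9,10} 3  {8,9,10} 3
  4 to go: {3,4,6,10} 1  {4,6,9,10} 4  {5,7,8,9} 3  {5,8,9,10} 4  {6,7,9,10} 6  {6,8,9,10} 6  {7,8,9,10} 8
  5 to go: {1,5,7,8,9} 3  {2,3,4,6,10} 1  {3,4,6,9,10} 5  {4,6,7,9,10} 10  {4,6,8,9,10} 10  {5,6,8,9,10} 10  {5,7,8,9,10} 15  {6,7,8,9,10} 20
  6 to go: {0,1,5,7,8,9} 3  {1,5,7,8,9,10} 18  {2,3,4,6,9,10} 6  {3,4,6,7,9,10} 15  {3,4,6,8,9,10} 15  {4,5,6,8,9,10} 20  {4,6,7,8,9,10} 40  {5,6,7,8,9,10} 45
  7 to go: {0,1,5,7,8,9,10} 21  {1,5,6,7,8,9,10} 63  {2,3,4,6,7,9,10} 21  {2,3,4,6,8,9,10} 21  {3,4,5,6,8,9,10} 35  {3,4,6,7,8,9,10} 70  {4,5,6,7,8,9,10} 105
  8 to go: {0,1,5,6,7,8,9,10} 84  {1,4,5,6,7,8,9,10} 168  {2,3,4,5,6,8,9,10} 56  {2,3,4,6,7,8,9,10} 112  {3,4,5,6,7,8,9,10} 210
  9 to go: {0,1,4,5,6,7,8,9,10} 252  {1,3,4,5,6,7,8,9,10} 378  {2,3,4,5,6,7,8,9,10} 378
  if 0:y drops first: 756 orders
  if 2:x drops first: 630 orders
heap linearizations: 1386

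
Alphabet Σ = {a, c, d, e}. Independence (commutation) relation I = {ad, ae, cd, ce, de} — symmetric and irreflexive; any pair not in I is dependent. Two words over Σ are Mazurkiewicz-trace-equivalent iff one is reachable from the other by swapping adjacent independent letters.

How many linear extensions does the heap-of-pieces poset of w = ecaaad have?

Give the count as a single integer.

30

piece 0:e — minimal
piece 1:c — minimal
piece 2:a rests on {1:c}
piece 3:a rests on {2:a}
piece 4:a rests on {3:a}
piece 5:d — minimal
minimal pieces: {0:e, 1:c, 5:d}
ways to finish when only these pieces remain (= sum over removing one remaining piece with nothing left below it):
  1 left: {0}→1  {4}→1  {5}→1
  2 left: {0,4}→2  {0,5}→2  {3,4}→1  {4,5}→2
  3 left: {0,3,4}→3  {0,4,5}→6  {2,3,4}→1  {3,4,5}→3
  4 left: {0,2,3,4}→4  {0,3,4,5}→12  {1,2,3,4}→1  {2,3,4,5}→4
  placing 0:e first → 5 extensions
  placing 1:c first → 20 extensions
  placing 5:d first → 5 extensions
total linear extensions = 30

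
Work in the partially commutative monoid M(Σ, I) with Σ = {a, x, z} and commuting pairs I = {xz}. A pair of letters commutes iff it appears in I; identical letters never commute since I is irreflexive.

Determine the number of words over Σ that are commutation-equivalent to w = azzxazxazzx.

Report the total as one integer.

0(a) covers ∅
1(z) covers 0:a
2(z) covers 1:z
3(x) covers 0:a
4(a) covers 2:z, 3:x
5(z) covers 4:a
6(x) covers 4:a
7(a) covers 5:z, 6:x
8(z) covers 7:a
9(z) covers 8:z
10(x) covers 7:a
floor of heap: 0:a
completions by unplaced set U, small U first (add the entries for U minus each lowest piece of U):
  |U|=1: {9}:1  {10}:1
  |U|=2: {8,9}:1  {9,10}:2
  |U|=3: {8,9,10}:3
  |U|=4: {7,8,9,10}:3
  |U|=5: {5,7,8,9,10}:3  {6,7,8,9,10}:3
  |U|=6: {5,6,7,8,9,10}:6
  |U|=7: {4,5,6,7,8,9,10}:6
  |U|=8: {2,4,5,6,7,8,9,10}:6  {3,4,5,6,7,8,9,10}:6
  |U|=9: {1,2,4,5,6,7,8,9,10}:6  {2,3,4,5,6,7,8,9,10}:12
  start at 0(a): 18

18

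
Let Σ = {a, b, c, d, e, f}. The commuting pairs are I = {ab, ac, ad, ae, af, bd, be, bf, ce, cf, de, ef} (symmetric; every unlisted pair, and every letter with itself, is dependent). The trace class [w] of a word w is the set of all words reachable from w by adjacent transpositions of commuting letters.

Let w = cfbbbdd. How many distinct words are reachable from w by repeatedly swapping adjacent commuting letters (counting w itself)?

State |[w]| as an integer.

30

piece 0:c — minimal
piece 1:f — minimal
piece 2:b rests on {0:c}
piece 3:b rests on {2:b}
piece 4:b rests on {3:b}
piece 5:d rests on {0:c, 1:f}
piece 6:d rests on {5:d}
minimal pieces: {0:c, 1:f}
ways to finish when only these pieces remain (= sum over removing one remaining piece with nothing left below it):
  1 left: {4}→1  {6}→1
  2 left: {3,4}→1  {4,6}→2  {5,6}→1
  3 left: {1,5,6}→1  {2,3,4}→1  {3,4,6}→3  {4,5,6}→3
  4 left: {1,4,5,6}→4  {2,3,4,6}→4  {3,4,5,6}→6
  5 left: {1,3,4,5,6}→10  {2,3,4,5,6}→10
  placing 0:c first → 20 extensions
  placing 1:f first → 10 extensions
total linear extensions = 30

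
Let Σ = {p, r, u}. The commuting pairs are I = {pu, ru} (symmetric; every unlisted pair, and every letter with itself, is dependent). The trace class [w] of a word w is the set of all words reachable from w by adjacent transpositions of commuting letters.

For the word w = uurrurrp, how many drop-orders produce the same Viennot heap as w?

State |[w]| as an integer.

56

#0=u has no predecessor
#1=u depends on [0:u]
#2=r has no predecessor
#3=r depends on [2:r]
#4=u depends on [1:u]
#5=r depends on [3:r]
#6=r depends on [5:r]
#7=p depends on [6:r]
sources: [0:u, 2:r]
N(rest) = Σ N(rest − s) over sources s of rest; N(one piece) = 1:
  size 1 → [4]=1  [7]=1
  size 2 → [1,4]=1  [4,7]=2  [6,7]=1
  size 3 → [0,1,4]=1  [1,4,7]=3  [4,6,7]=3  [5,6,7]=1
  size 4 → [0,1,4,7]=4  [1,4,6,7]=6  [3,5,6,7]=1  [4,5,6,7]=4
  size 5 → [0,1,4,6,7]=10  [1,4,5,6,7]=10  [2,3,5,6,7]=1  [3,4,5,6,7]=5
  size 6 → [0,1,4,5,6,7]=20  [1,3,4,5,6,7]=15  [2,3,4,5,6,7]=6
  first=0(u) contributes 21
  first=2(r) contributes 35
|[w]| = 56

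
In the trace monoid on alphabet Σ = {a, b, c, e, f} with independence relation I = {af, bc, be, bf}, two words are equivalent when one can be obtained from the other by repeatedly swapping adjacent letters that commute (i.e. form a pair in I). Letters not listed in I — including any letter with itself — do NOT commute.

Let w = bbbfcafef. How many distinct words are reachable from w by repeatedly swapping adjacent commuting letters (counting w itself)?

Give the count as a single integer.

30

0(b) covers ∅
1(b) covers 0:b
2(b) covers 1:b
3(f) covers ∅
4(c) covers 3:f
5(a) covers 2:b, 4:c
6(f) covers 4:c
7(e) covers 5:a, 6:f
8(f) covers 7:e
floor of heap: 0:b, 3:f
completions by unplaced set U, small U first (add the entries for U minus each lowest piece of U):
  |U|=1: {8}:1
  |U|=2: {7,8}:1
  |U|=3: {5,7,8}:1  {6,7,8}:1
  |U|=4: {2,5,7,8}:1  {5,6,7,8}:2
  |U|=5: {1,2,5,7,8}:1  {2,5,6,7,8}:3  {4,5,6,7,8}:2
  |U|=6: {0,1,2,5,7,8}:1  {1,2,5,6,7,8}:4  {2,4,5,6,7,8}:5  {3,4,5,6,7,8}:2
  |U|=7: {0,1,2,5,6,7,8}:5  {1,2,4,5,6,7,8}:9  {2,3,4,5,6,7,8}:7
  start at 0(b): 16
  start at 3(f): 14
sum over floor = 30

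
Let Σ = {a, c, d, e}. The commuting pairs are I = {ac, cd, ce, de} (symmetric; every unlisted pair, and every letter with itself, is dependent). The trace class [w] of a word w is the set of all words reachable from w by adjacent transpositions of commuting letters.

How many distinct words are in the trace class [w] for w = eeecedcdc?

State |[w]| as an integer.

1260

piece 0:e — minimal
piece 1:e rests on {0:e}
piece 2:e rests on {1:e}
piece 3:c — minimal
piece 4:e rests on {2:e}
piece 5:d — minimal
piece 6:c rests on {3:c}
piece 7:d rests on {5:d}
piece 8:c rests on {6:c}
minimal pieces: {0:e, 3:c, 5:d}
ways to finish when only these pieces remain (= sum over removing one remaining piece with nothing left below it):
  1 left: {4}→1  {7}→1  {8}→1
  2 left: {2,4}→1  {4,7}→2  {4,8}→2  {5,7}→1  {6,8}→1  {7,8}→2
  3 left: {1,2,4}→1  {2,4,7}→3  {2,4,8}→3  {3,6,8}→1  {4,5,7}→3  {4,6,8}→3  {4,7,8}→6  {5,7,8}→3  {6,7,8}→3
  4 left: {0,1,2,4}→1  {1,2,4,7}→4  {1,2,4,8}→4  {2,4,5,7}→6  {2,4,6,8}→6  {2,4,7,8}→12  {3,4,6,8}→4  {3,6,7,8}→4  {4,5,7,8}→12  {4,6,7,8}→12  {5,6,7,8}→6
  5 left: {0,1,2,4,7}→5  {0,1,2,4,8}→5  {1,2,4,5,7}→10  {1,2,4,6,8}→10  {1,2,4,7,8}→20  {2,3,4,6,8}→10  {2,4,5,7,8}→30  {2,4,6,7,8}→30  {3,4,6,7,8}→20  {3,5,6,7,8}→10  {4,5,6,7,8}→30
  6 left: {0,1,2,4,5,7}→15  {0,1,2,4,6,8}→15  {0,1,2,4,7,8}→30  {1,2,3,4,6,8}→20  {1,2,4,5,7,8}→60  {1,2,4,6,7,8}→60  {2,3,4,6,7,8}→60  {2,4,5,6,7,8}→90  {3,4,5,6,7,8}→60
  7 left: {0,1,2,3,4,6,8}→35  {0,1,2,4,5,7,8}→105  {0,1,2,4,6,7,8}→105  {1,2,3,4,6,7,8}→140  {1,2,4,5,6,7,8}→210  {2,3,4,5,6,7,8}→210
  placing 0:e first → 560 extensions
  placing 3:c first → 420 extensions
  placing 5:d first → 280 extensions
total linear extensions = 1260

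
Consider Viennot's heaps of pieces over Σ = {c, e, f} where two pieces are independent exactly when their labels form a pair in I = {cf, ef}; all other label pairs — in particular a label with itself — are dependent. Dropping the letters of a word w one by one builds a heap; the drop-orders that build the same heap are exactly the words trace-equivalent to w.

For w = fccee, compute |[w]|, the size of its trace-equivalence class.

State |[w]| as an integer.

5

0(f) covers ∅
1(c) covers ∅
2(c) covers 1:c
3(e) covers 2:c
4(e) covers 3:e
floor of heap: 0:f, 1:c
completions by unplaced set U, small U first (add the entries for U minus each lowest piece of U):
  |U|=1: {0}:1  {4}:1
  |U|=2: {0,4}:2  {3,4}:1
  |U|=3: {0,3,4}:3  {2,3,4}:1
  start at 0(f): 1
  start at 1(c): 4
sum over floor = 5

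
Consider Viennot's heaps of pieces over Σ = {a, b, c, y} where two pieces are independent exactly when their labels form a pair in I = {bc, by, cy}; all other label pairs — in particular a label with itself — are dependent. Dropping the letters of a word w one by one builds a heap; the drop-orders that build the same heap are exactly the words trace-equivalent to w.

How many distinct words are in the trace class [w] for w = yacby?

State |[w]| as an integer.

piece 0:y — minimal
piece 1:a rests on {0:y}
piece 2:c rests on {1:a}
piece 3:b rests on {1:a}
piece 4:y rests on {1:a}
minimal pieces: {0:y}
ways to finish when only these pieces remain (= sum over removing one remaining piece with nothing left below it):
  1 left: {2}→1  {3}→1  {4}→1
  2 left: {2,3}→2  {2,4}→2  {3,4}→2
  3 left: {2,3,4}→6
  placing 0:y first → 6 extensions

6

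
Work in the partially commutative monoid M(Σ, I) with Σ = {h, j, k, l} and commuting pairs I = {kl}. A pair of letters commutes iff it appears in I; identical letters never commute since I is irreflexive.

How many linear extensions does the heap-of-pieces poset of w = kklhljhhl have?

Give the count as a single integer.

3

drop 0:k onto floor
drop 1:k onto {0:k}
drop 2:l onto floor
drop 3:h onto {1:k, 2:l}
drop 4:l onto {3:h}
drop 5:j onto {4:l}
drop 6:h onto {5:j}
drop 7:h onto {6:h}
drop 8:l onto {7:h}
ground layer = {0:k, 2:l}
drop-orders for the pieces not yet dropped (sum over which currently-grounded one goes next):
  1 to go: {8} 1
  2 to go: {7,8} 1
  3 to go: {6,7,8} 1
  4 to go: {5,6,7,8} 1
  5 to go: {4,5,6,7,8} 1
  6 to go: {3,4,5,6,7,8} 1
  7 to go: {1,3,4,5,6,7,8} 1  {2,3,4,5,6,7,8} 1
  if 0:k drops first: 2 orders
  if 2:l drops first: 1 orders
heap linearizations: 3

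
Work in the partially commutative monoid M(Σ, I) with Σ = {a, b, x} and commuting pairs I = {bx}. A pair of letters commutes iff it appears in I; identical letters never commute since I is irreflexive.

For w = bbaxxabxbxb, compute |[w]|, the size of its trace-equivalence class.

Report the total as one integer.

drop 0:b onto floor
drop 1:b onto {0:b}
drop 2:a onto {1:b}
drop 3:x onto {2:a}
drop 4:x onto {3:x}
drop 5:a onto {4:x}
drop 6:b onto {5:a}
drop 7:x onto {5:a}
drop 8:b onto {6:b}
drop 9:x onto {7:x}
drop 10:b onto {8:b}
ground layer = {0:b}
drop-orders for the pieces not yet dropped (sum over which currently-grounded one goes next):
  1 to go: {9} 1  {10} 1
  2 to go: {7,9} 1  {8,10} 1  {9,10} 2
  3 to go: {6,8,10} 1  {7,9,10} 3  {8,9,10} 3
  4 to go: {6,8,9,10} 4  {7,8,9,10} 6
  5 to go: {6,7,8,9,10} 10
  6 to go: {5,6,7,8,9,10} 10
  7 to go: {4,5,6,7,8,9,10} 10
  8 to go: {3,4,5,6,7,8,9,10} 10
  9 to go: {2,3,4,5,6,7,8,9,10} 10
  if 0:b drops first: 10 orders

10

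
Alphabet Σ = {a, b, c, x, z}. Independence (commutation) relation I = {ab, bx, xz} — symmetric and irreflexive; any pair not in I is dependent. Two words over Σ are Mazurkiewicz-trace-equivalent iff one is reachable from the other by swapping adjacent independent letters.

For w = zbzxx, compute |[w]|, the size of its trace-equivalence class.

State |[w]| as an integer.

10

piece 0:z — minimal
piece 1:b rests on {0:z}
piece 2:z rests on {1:b}
piece 3:x — minimal
piece 4:x rests on {3:x}
minimal pieces: {0:z, 3:x}
ways to finish when only these pieces remain (= sum over removing one remaining piece with nothing left below it):
  1 left: {2}→1  {4}→1
  2 left: {1,2}→1  {2,4}→2  {3,4}→1
  3 left: {0,1,2}→1  {1,2,4}→3  {2,3,4}→3
  placing 0:z first → 6 extensions
  placing 3:x first → 4 extensions
total linear extensions = 10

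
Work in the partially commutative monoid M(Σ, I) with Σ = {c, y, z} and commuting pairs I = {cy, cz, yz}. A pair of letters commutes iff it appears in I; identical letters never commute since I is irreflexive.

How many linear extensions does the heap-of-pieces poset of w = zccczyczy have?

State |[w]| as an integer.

1260

drop 0:z onto floor
drop 1:c onto floor
drop 2:c onto {1:c}
drop 3:c onto {2:c}
drop 4:z onto {0:z}
drop 5:y onto floor
drop 6:c onto {3:c}
drop 7:z onto {4:z}
drop 8:y onto {5:y}
ground layer = {0:z, 1:c, 5:y}
drop-orders for the pieces not yet dropped (sum over which currently-grounded one goes next):
  1 to go: {6} 1  {7} 1  {8} 1
  2 to go: {3,6} 1  {4,7} 1  {5,8} 1  {6,7} 2  {6,8} 2  {7,8} 2
  3 to go: {0,4,7} 1  {2,3,6} 1  {3,6,7} 3  {3,6,8} 3  {4,6,7} 3  {4,7,8} 3  {5,6,8} 3  {5,7,8} 3  {6,7,8} 6
  4 to go: {0,4,6,7} 4  {0,4,7,8} 4  {1,2,3,6} 1  {2,3,6,7} 4  {2,3,6,8} 4  {3,4,6,7} 6  {3,5,6,8} 6  {3,6,7,8} 12  {4,5,7,8} 6  {4,6,7,8} 12  {5,6,7,8} 12
  5 to go: {0,3,4,6,7} 10  {0,4,5,7,8} 10  {0,4,6,7,8} 20  {1,2,3,6,7} 5  {1,2,3,6,8} 5  {2,3,4,6,7} 10  {2,3,5,6,8} 10  {2,3,6,7,8} 20  {3,4,6,7,8} 30  {3,5,6,7,8} 30  {4,5,6,7,8} 30
  6 to go: {0,2,3,4,6,7} 20  {0,3,4,6,7,8} 60  {0,4,5,6,7,8} 60  {1,2,3,4,6,7} 15  {1,2,3,5,6,8} 15  {1,2,3,6,7,8} 30  {2,3,4,6,7,8} 60  {2,3,5,6,7,8} 60  {3,4,5,6,7,8} 90
  7 to go: {0,1,2,3,4,6,7} 35  {0,2,3,4,6,7,8} 140  {0,3,4,5,6,7,8} 210  {1,2,3,4,6,7,8} 105  {1,2,3,5,6,7,8} 105  {2,3,4,5,6,7,8} 210
  if 0:z drops first: 420 orders
  if 1:c drops first: 560 orders
  if 5:y drops first: 280 orders
heap linearizations: 1260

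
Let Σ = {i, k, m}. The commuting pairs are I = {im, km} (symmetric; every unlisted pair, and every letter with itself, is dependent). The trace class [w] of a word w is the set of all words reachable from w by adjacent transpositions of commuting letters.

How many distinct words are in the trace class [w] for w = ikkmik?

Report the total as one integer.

drop 0:i onto floor
drop 1:k onto {0:i}
drop 2:k onto {1:k}
drop 3:m onto floor
drop 4:i onto {2:k}
drop 5:k onto {4:i}
ground layer = {0:i, 3:m}
drop-orders for the pieces not yet dropped (sum over which currently-grounded one goes next):
  1 to go: {3} 1  {5} 1
  2 to go: {3,5} 2  {4,5} 1
  3 to go: {2,4,5} 1  {3,4,5} 3
  4 to go: {1,2,4,5} 1  {2,3,4,5} 4
  if 0:i drops first: 5 orders
  if 3:m drops first: 1 orders
heap linearizations: 6

6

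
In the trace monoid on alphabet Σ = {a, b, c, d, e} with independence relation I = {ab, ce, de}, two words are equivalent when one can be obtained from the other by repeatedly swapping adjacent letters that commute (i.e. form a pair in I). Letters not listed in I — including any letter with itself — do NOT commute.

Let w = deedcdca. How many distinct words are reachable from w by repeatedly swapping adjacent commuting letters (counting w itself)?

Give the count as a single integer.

21

0(d) covers ∅
1(e) covers ∅
2(e) covers 1:e
3(d) covers 0:d
4(c) covers 3:d
5(d) covers 4:c
6(c) covers 5:d
7(a) covers 2:e, 6:c
floor of heap: 0:d, 1:e
completions by unplaced set U, small U first (add the entries for U minus each lowest piece of U):
  |U|=1: {7}:1
  |U|=2: {2,7}:1  {6,7}:1
  |U|=3: {1,2,7}:1  {2,6,7}:2  {5,6,7}:1
  |U|=4: {1,2,6,7}:3  {2,5,6,7}:3  {4,5,6,7}:1
  |U|=5: {1,2,5,6,7}:6  {2,4,5,6,7}:4  {3,4,5,6,7}:1
  |U|=6: {0,3,4,5,6,7}:1  {1,2,4,5,6,7}:10  {2,3,4,5,6,7}:5
  start at 0(d): 15
  start at 1(e): 6
sum over floor = 21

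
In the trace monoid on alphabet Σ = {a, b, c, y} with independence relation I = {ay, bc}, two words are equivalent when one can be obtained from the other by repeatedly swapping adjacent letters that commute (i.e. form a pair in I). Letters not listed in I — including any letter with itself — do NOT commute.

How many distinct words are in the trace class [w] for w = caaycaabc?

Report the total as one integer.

#0=c has no predecessor
#1=a depends on [0:c]
#2=a depends on [1:a]
#3=y depends on [0:c]
#4=c depends on [2:a, 3:y]
#5=a depends on [4:c]
#6=a depends on [5:a]
#7=b depends on [6:a]
#8=c depends on [6:a]
sources: [0:c]
N(rest) = Σ N(rest − s) over sources s of rest; N(one piece) = 1:
  size 1 → [7]=1  [8]=1
  size 2 → [7,8]=2
  size 3 → [6,7,8]=2
  size 4 → [5,6,7,8]=2
  size 5 → [4,5,6,7,8]=2
  size 6 → [2,4,5,6,7,8]=2  [3,4,5,6,7,8]=2
  size 7 → [1,2,4,5,6,7,8]=2  [2,3,4,5,6,7,8]=4
  first=0(c) contributes 6

6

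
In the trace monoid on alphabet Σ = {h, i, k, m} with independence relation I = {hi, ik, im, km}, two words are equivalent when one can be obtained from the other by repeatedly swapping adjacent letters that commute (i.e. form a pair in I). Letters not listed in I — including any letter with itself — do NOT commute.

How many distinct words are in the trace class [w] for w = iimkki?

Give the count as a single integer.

60

piece 0:i — minimal
piece 1:i rests on {0:i}
piece 2:m — minimal
piece 3:k — minimal
piece 4:k rests on {3:k}
piece 5:i rests on {1:i}
minimal pieces: {0:i, 2:m, 3:k}
ways to finish when only these pieces remain (= sum over removing one remaining piece with nothing left below it):
  1 left: {2}→1  {4}→1  {5}→1
  2 left: {1,5}→1  {2,4}→2  {2,5}→2  {3,4}→1  {4,5}→2
  3 left: {0,1,5}→1  {1,2,5}→3  {1,4,5}→3  {2,3,4}→3  {2,4,5}→6  {3,4,5}→3
  4 left: {0,1,2,5}→4  {0,1,4,5}→4  {1,2,4,5}→12  {1,3,4,5}→6  {2,3,4,5}→12
  placing 0:i first → 30 extensions
  placing 2:m first → 10 extensions
  placing 3:k first → 20 extensions
total linear extensions = 60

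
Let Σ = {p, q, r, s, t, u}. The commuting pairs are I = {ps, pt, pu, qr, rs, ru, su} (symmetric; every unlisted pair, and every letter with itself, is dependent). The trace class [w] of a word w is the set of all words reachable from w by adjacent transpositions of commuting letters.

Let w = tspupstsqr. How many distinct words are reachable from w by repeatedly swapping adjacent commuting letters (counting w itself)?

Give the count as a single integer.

0(t) covers ∅
1(s) covers 0:t
2(p) covers ∅
3(u) covers 0:t
4(p) covers 2:p
5(s) covers 1:s
6(t) covers 3:u, 5:s
7(s) covers 6:t
8(q) covers 4:p, 7:s
9(r) covers 4:p, 6:t
floor of heap: 0:t, 2:p
completions by unplaced set U, small U first (add the entries for U minus each lowest piece of U):
  |U|=1: {8}:1  {9}:1
  |U|=2: {7,8}:1  {8,9}:2
  |U|=3: {4,8,9}:2  {7,8,9}:3
  |U|=4: {2,4,8,9}:2  {4,7,8,9}:5  {6,7,8,9}:3
  |U|=5: {2,4,7,8,9}:7  {3,6,7,8,9}:3  {4,6,7,8,9}:8  {5,6,7,8,9}:3
  |U|=6: {1,5,6,7,8,9}:3  {2,4,6,7,8,9}:15  {3,4,6,7,8,9}:11  {3,5,6,7,8,9}:6  {4,5,6,7,8,9}:11
  |U|=7: {1,3,5,6,7,8,9}:9  {1,4,5,6,7,8,9}:14  {2,3,4,6,7,8,9}:26  {2,4,5,6,7,8,9}:26  {3,4,5,6,7,8,9}:28
  |U|=8: {0,1,3,5,6,7,8,9}:9  {1,2,4,5,6,7,8,9}:40  {1,3,4,5,6,7,8,9}:51  {2,3,4,5,6,7,8,9}:80
  start at 0(t): 171
  start at 2(p): 60
sum over floor = 231

231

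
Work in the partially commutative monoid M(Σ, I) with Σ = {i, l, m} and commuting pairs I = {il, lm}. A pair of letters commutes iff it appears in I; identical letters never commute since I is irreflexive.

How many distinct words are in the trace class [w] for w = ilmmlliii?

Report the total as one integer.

0(i) covers ∅
1(l) covers ∅
2(m) covers 0:i
3(m) covers 2:m
4(l) covers 1:l
5(l) covers 4:l
6(i) covers 3:m
7(i) covers 6:i
8(i) covers 7:i
floor of heap: 0:i, 1:l
completions by unplaced set U, small U first (add the entries for U minus each lowest piece of U):
  |U|=1: {5}:1  {8}:1
  |U|=2: {4,5}:1  {5,8}:2  {7,8}:1
  |U|=3: {1,4,5}:1  {4,5,8}:3  {5,7,8}:3  {6,7,8}:1
  |U|=4: {1,4,5,8}:4  {3,6,7,8}:1  {4,5,7,8}:6  {5,6,7,8}:4
  |U|=5: {1,4,5,7,8}:10  {2,3,6,7,8}:1  {3,5,6,7,8}:5  {4,5,6,7,8}:10
  |U|=6: {0,2,3,6,7,8}:1  {1,4,5,6,7,8}:20  {2,3,5,6,7,8}:6  {3,4,5,6,7,8}:15
  |U|=7: {0,2,3,5,6,7,8}:7  {1,3,4,5,6,7,8}:35  {2,3,4,5,6,7,8}:21
  start at 0(i): 56
  start at 1(l): 28
sum over floor = 84

84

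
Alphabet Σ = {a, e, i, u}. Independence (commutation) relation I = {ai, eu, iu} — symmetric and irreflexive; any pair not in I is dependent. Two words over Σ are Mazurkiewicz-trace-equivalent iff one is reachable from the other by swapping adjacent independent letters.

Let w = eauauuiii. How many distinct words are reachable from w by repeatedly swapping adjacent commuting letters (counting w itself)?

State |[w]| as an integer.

0(e) covers ∅
1(a) covers 0:e
2(u) covers 1:a
3(a) covers 2:u
4(u) covers 3:a
5(u) covers 4:u
6(i) covers 0:e
7(i) covers 6:i
8(i) covers 7:i
floor of heap: 0:e
completions by unplaced set U, small U first (add the entries for U minus each lowest piece of U):
  |U|=1: {5}:1  {8}:1
  |U|=2: {4,5}:1  {5,8}:2  {7,8}:1
  |U|=3: {3,4,5}:1  {4,5,8}:3  {5,7,8}:3  {6,7,8}:1
  |U|=4: {2,3,4,5}:1  {3,4,5,8}:4  {4,5,7,8}:6  {5,6,7,8}:4
  |U|=5: {1,2,3,4,5}:1  {2,3,4,5,8}:5  {3,4,5,7,8}:10  {4,5,6,7,8}:10
  |U|=6: {1,2,3,4,5,8}:6  {2,3,4,5,7,8}:15  {3,4,5,6,7,8}:20
  |U|=7: {1,2,3,4,5,7,8}:21  {2,3,4,5,6,7,8}:35
  start at 0(e): 56

56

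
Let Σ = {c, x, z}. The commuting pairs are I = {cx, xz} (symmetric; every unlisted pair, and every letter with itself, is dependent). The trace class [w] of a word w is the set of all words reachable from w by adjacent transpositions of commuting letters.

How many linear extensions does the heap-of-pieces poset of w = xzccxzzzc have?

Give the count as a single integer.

36

piece 0:x — minimal
piece 1:z — minimal
piece 2:c rests on {1:z}
piece 3:c rests on {2:c}
piece 4:x rests on {0:x}
piece 5:z rests on {3:c}
piece 6:z rests on {5:z}
piece 7:z rests on {6:z}
piece 8:c rests on {7:z}
minimal pieces: {0:x, 1:z}
ways to finish when only these pieces remain (= sum over removing one remaining piece with nothing left below it):
  1 left: {4}→1  {8}→1
  2 left: {0,4}→1  {4,8}→2  {7,8}→1
  3 left: {0,4,8}→3  {4,7,8}→3  {6,7,8}→1
  4 left: {0,4,7,8}→6  {4,6,7,8}→4  {5,6,7,8}→1
  5 left: {0,4,6,7,8}→10  {3,5,6,7,8}→1  {4,5,6,7,8}→5
  6 left: {0,4,5,6,7,8}→15  {2,3,5,6,7,8}→1  {3,4,5,6,7,8}→6
  7 left: {0,3,4,5,6,7,8}→21  {1,2,3,5,6,7,8}→1  {2,3,4,5,6,7,8}→7
  placing 0:x first → 8 extensions
  placing 1:z first → 28 extensions
total linear extensions = 36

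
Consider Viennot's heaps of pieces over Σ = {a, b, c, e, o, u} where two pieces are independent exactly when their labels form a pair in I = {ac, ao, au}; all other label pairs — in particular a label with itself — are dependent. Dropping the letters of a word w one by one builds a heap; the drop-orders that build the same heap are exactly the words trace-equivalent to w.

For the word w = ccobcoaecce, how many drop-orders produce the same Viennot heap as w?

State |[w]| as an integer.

#0=c has no predecessor
#1=c depends on [0:c]
#2=o depends on [1:c]
#3=b depends on [2:o]
#4=c depends on [3:b]
#5=o depends on [4:c]
#6=a depends on [3:b]
#7=e depends on [5:o, 6:a]
#8=c depends on [7:e]
#9=c depends on [8:c]
#10=e depends on [9:c]
sources: [0:c]
N(rest) = Σ N(rest − s) over sources s of rest; N(one piece) = 1:
  size 1 → [10]=1
  size 2 → [9,10]=1
  size 3 → [8,9,10]=1
  size 4 → [7,8,9,10]=1
  size 5 → [5,7,8,9,10]=1  [6,7,8,9,10]=1
  size 6 → [4,5,7,8,9,10]=1  [5,6,7,8,9,10]=2
  size 7 → [4,5,6,7,8,9,10]=3
  size 8 → [3,4,5,6,7,8,9,10]=3
  size 9 → [2,3,4,5,6,7,8,9,10]=3
  first=0(c) contributes 3

3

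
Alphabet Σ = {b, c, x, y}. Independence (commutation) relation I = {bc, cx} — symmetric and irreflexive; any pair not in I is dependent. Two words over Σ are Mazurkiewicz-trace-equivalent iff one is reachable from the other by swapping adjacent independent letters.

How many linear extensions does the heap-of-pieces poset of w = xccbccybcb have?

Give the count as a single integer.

drop 0:x onto floor
drop 1:c onto floor
drop 2:c onto {1:c}
drop 3:b onto {0:x}
drop 4:c onto {2:c}
drop 5:c onto {4:c}
drop 6:y onto {3:b, 5:c}
drop 7:b onto {6:y}
drop 8:c onto {6:y}
drop 9:b onto {7:b}
ground layer = {0:x, 1:c}
drop-orders for the pieces not yet dropped (sum over which currently-grounded one goes next):
  1 to go: {8} 1  {9} 1
  2 to go: {7,9} 1  {8,9} 2
  3 to go: {7,8,9} 3
  4 to go: {6,7,8,9} 3
  5 to go: {3,6,7,8,9} 3  {5,6,7,8,9} 3
  6 to go: {0,3,6,7,8,9} 3  {3,5,6,7,8,9} 6  {4,5,6,7,8,9} 3
  7 to go: {0,3,5,6,7,8,9} 9  {2,4,5,6,7,8,9} 3  {3,4,5,6,7,8,9} 9
  8 to go: {0,3,4,5,6,7,8,9} 18  {1,2,4,5,6,7,8,9} 3  {2,3,4,5,6,7,8,9} 12
  if 0:x drops first: 15 orders
  if 1:c drops first: 30 orders
heap linearizations: 45

45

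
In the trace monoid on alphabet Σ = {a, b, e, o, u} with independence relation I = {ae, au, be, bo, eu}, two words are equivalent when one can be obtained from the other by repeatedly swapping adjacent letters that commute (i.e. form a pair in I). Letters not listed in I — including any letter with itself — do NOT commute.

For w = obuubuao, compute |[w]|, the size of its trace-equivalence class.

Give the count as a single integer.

4

#0=o has no predecessor
#1=b has no predecessor
#2=u depends on [0:o, 1:b]
#3=u depends on [2:u]
#4=b depends on [3:u]
#5=u depends on [4:b]
#6=a depends on [4:b]
#7=o depends on [5:u, 6:a]
sources: [0:o, 1:b]
N(rest) = Σ N(rest − s) over sources s of rest; N(one piece) = 1:
  size 1 → [7]=1
  size 2 → [5,7]=1  [6,7]=1
  size 3 → [5,6,7]=2
  size 4 → [4,5,6,7]=2
  size 5 → [3,4,5,6,7]=2
  size 6 → [2,3,4,5,6,7]=2
  first=0(o) contributes 2
  first=1(b) contributes 2
|[w]| = 4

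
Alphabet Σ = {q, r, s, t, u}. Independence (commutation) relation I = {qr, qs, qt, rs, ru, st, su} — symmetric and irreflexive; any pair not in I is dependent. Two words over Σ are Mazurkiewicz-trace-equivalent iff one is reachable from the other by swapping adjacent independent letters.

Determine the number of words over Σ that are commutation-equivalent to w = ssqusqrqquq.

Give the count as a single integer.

1320

piece 0:s — minimal
piece 1:s rests on {0:s}
piece 2:q — minimal
piece 3:u rests on {2:q}
piece 4:s rests on {1:s}
piece 5:q rests on {3:u}
piece 6:r — minimal
piece 7:q rests on {5:q}
piece 8:q rests on {7:q}
piece 9:u rests on {8:q}
piece 10:q rests on {9:u}
minimal pieces: {0:s, 2:q, 6:r}
ways to finish when only these pieces remain (= sum over removing one remaining piece with nothing left below it):
  1 left: {4}→1  {6}→1  {10}→1
  2 left: {1,4}→1  {4,6}→2  {4,10}→2  {6,10}→2  {9,10}→1
  3 left: {0,1,4}→1  {1,4,6}→3  {1,4,10}→3  {4,6,10}→6  {4,9,10}→3  {6,9,10}→3  {8,9,10}→1
  4 left: {0,1,4,6}→4  {0,1,4,10}→4  {1,4,6,10}→12  {1,4,9,10}→6  {4,6,9,10}→12  {4,8,9,10}→4  {6,8,9,10}→4  {7,8,9,10}→1
  5 left: {0,1,4,6,10}→20  {0,1,4,9,10}→10  {1,4,6,9,10}→30  {1,4,8,9,10}→10  {4,6,8,9,10}→20  {4,7,8,9,10}→5  {5,7,8,9,10}→1  {6,7,8,9,10}→5
  6 left: {0,1,4,6,9,10}→60  {0,1,4,8,9,10}→20  {1,4,6,8,9,10}→60  {1,4,7,8,9,10}→15  {3,5,7,8,9,10}→1  {4,5,7,8,9,10}→6  {4,6,7,8,9,10}→30  {5,6,7,8,9,10}→6
  7 left: {0,1,4,6,8,9,10}→140  {0,1,4,7,8,9,10}→35  {1,4,5,7,8,9,10}→21  {1,4,6,7,8,9,10}→105  {2,3,5,7,8,9,10}→1  {3,4,5,7,8,9,10}→7  {3,5,6,7,8,9,10}→7  {4,5,6,7,8,9,10}→42
  8 left: {0,1,4,5,7,8,9,10}→56  {0,1,4,6,7,8,9,10}→280  {1,3,4,5,7,8,9,10}→28  {1,4,5,6,7,8,9,10}→168  {2,3,4,5,7,8,9,10}→8  {2,3,5,6,7,8,9,10}→8  {3,4,5,6,7,8,9,10}→56
  9 left: {0,1,3,4,5,7,8,9,10}→84  {0,1,4,5,6,7,8,9,10}→504  {1,2,3,4,5,7,8,9,10}→36  {1,3,4,5,6,7,8,9,10}→252  {2,3,4,5,6,7,8,9,10}→72
  placing 0:s first → 360 extensions
  placing 2:q first → 840 extensions
  placing 6:r first → 120 extensions
total linear extensions = 1320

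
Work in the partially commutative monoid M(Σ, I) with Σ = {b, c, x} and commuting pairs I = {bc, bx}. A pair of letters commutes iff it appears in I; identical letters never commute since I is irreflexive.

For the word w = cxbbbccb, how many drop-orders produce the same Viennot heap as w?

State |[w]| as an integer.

piece 0:c — minimal
piece 1:x rests on {0:c}
piece 2:b — minimal
piece 3:b rests on {2:b}
piece 4:b rests on {3:b}
piece 5:c rests on {1:x}
piece 6:c rests on {5:c}
piece 7:b rests on {4:b}
minimal pieces: {0:c, 2:b}
ways to finish when only these pieces remain (= sum over removing one remaining piece with nothing left below it):
  1 left: {6}→1  {7}→1
  2 left: {4,7}→1  {5,6}→1  {6,7}→2
  3 left: {1,5,6}→1  {3,4,7}→1  {4,6,7}→3  {5,6,7}→3
  4 left: {0,1,5,6}→1  {1,5,6,7}→4  {2,3,4,7}→1  {3,4,6,7}→4  {4,5,6,7}→6
  5 left: {0,1,5,6,7}→5  {1,4,5,6,7}→10  {2,3,4,6,7}→5  {3,4,5,6,7}→10
  6 left: {0,1,4,5,6,7}→15  {1,3,4,5,6,7}→20  {2,3,4,5,6,7}→15
  placing 0:c first → 35 extensions
  placing 2:b first → 35 extensions
total linear extensions = 70

70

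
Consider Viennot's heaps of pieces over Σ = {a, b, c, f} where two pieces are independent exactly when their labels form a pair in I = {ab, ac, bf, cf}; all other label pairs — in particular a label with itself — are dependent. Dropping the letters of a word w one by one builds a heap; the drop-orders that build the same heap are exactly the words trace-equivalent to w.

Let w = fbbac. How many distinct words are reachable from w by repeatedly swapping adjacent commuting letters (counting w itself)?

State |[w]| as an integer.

drop 0:f onto floor
drop 1:b onto floor
drop 2:b onto {1:b}
drop 3:a onto {0:f}
drop 4:c onto {2:b}
ground layer = {0:f, 1:b}
drop-orders for the pieces not yet dropped (sum over which currently-grounded one goes next):
  1 to go: {3} 1  {4} 1
  2 to go: {0,3} 1  {2,4} 1  {3,4} 2
  3 to go: {0,3,4} 3  {1,2,4} 1  {2,3,4} 3
  if 0:f drops first: 4 orders
  if 1:b drops first: 6 orders
heap linearizations: 10

10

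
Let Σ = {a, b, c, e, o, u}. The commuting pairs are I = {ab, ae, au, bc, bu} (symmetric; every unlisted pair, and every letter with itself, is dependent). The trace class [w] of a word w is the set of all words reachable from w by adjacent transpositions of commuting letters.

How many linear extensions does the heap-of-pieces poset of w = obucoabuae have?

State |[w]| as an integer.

60

piece 0:o — minimal
piece 1:b rests on {0:o}
piece 2:u rests on {0:o}
piece 3:c rests on {2:u}
piece 4:o rests on {1:b, 3:c}
piece 5:a rests on {4:o}
piece 6:b rests on {4:o}
piece 7:u rests on {4:o}
piece 8:a rests on {5:a}
piece 9:e rests on {6:b, 7:u}
minimal pieces: {0:o}
ways to finish when only these pieces remain (= sum over removing one remaining piece with nothing left below it):
  1 left: {8}→1  {9}→1
  2 left: {5,8}→1  {6,9}→1  {7,9}→1  {8,9}→2
  3 left: {5,8,9}→3  {6,7,9}→2  {6,8,9}→3  {7,8,9}→3
  4 left: {5,6,8,9}→6  {5,7,8,9}→6  {6,7,8,9}→8
  5 left: {5,6,7,8,9}→20
  6 left: {4,5,6,7,8,9}→20
  7 left: {1,4,5,6,7,8,9}→20  {3,4,5,6,7,8,9}→20
  8 left: {1,3,4,5,6,7,8,9}→40  {2,3,4,5,6,7,8,9}→20
  placing 0:o first → 60 extensions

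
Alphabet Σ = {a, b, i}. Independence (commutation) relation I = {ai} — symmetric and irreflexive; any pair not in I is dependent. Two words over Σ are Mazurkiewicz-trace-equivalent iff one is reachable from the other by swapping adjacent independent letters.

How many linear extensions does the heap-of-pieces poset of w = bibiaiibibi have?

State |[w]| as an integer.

#0=b has no predecessor
#1=i depends on [0:b]
#2=b depends on [1:i]
#3=i depends on [2:b]
#4=a depends on [2:b]
#5=i depends on [3:i]
#6=i depends on [5:i]
#7=b depends on [4:a, 6:i]
#8=i depends on [7:b]
#9=b depends on [8:i]
#10=i depends on [9:b]
sources: [0:b]
N(rest) = Σ N(rest − s) over sources s of rest; N(one piece) = 1:
  size 1 → [10]=1
  size 2 → [9,10]=1
  size 3 → [8,9,10]=1
  size 4 → [7,8,9,10]=1
  size 5 → [4,7,8,9,10]=1  [6,7,8,9,10]=1
  size 6 → [4,6,7,8,9,10]=2  [5,6,7,8,9,10]=1
  size 7 → [3,5,6,7,8,9,10]=1  [4,5,6,7,8,9,10]=3
  size 8 → [3,4,5,6,7,8,9,10]=4
  size 9 → [2,3,4,5,6,7,8,9,10]=4
  first=0(b) contributes 4

4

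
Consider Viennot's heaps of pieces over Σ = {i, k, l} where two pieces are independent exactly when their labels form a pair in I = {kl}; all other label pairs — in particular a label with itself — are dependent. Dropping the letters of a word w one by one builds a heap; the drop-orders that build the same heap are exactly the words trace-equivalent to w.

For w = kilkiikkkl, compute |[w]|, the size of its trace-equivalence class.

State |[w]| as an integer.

drop 0:k onto floor
drop 1:i onto {0:k}
drop 2:l onto {1:i}
drop 3:k onto {1:i}
drop 4:i onto {2:l, 3:k}
drop 5:i onto {4:i}
drop 6:k onto {5:i}
drop 7:k onto {6:k}
drop 8:k onto {7:k}
drop 9:l onto {5:i}
ground layer = {0:k}
drop-orders for the pieces not yet dropped (sum over which currently-grounded one goes next):
  1 to go: {8} 1  {9} 1
  2 to go: {7,8} 1  {8,9} 2
  3 to go: {6,7,8} 1  {7,8,9} 3
  4 to go: {6,7,8,9} 4
  5 to go: {5,6,7,8,9} 4
  6 to go: {4,5,6,7,8,9} 4
  7 to go: {2,4,5,6,7,8,9} 4  {3,4,5,6,7,8,9} 4
  8 to go: {2,3,4,5,6,7,8,9} 8
  if 0:k drops first: 8 orders

8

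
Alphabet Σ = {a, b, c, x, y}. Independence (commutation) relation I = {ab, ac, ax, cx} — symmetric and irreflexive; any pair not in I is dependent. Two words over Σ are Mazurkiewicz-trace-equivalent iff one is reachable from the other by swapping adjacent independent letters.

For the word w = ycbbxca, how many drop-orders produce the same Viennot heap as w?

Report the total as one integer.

12

#0=y has no predecessor
#1=c depends on [0:y]
#2=b depends on [1:c]
#3=b depends on [2:b]
#4=x depends on [3:b]
#5=c depends on [3:b]
#6=a depends on [0:y]
sources: [0:y]
N(rest) = Σ N(rest − s) over sources s of rest; N(one piece) = 1:
  size 1 → [4]=1  [5]=1  [6]=1
  size 2 → [4,5]=2  [4,6]=2  [5,6]=2
  size 3 → [3,4,5]=2  [4,5,6]=6
  size 4 → [2,3,4,5]=2  [3,4,5,6]=8
  size 5 → [1,2,3,4,5]=2  [2,3,4,5,6]=10
  first=0(y) contributes 12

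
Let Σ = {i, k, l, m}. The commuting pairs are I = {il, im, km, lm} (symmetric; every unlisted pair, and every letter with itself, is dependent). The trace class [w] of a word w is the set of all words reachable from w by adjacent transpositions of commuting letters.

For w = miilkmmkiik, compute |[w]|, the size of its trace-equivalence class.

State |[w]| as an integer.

drop 0:m onto floor
drop 1:i onto floor
drop 2:i onto {1:i}
drop 3:l onto floor
drop 4:k onto {2:i, 3:l}
drop 5:m onto {0:m}
drop 6:m onto {5:m}
drop 7:k onto {4:k}
drop 8:i onto {7:k}
drop 9:i onto {8:i}
drop 10:k onto {9:i}
ground layer = {0:m, 1:i, 3:l}
drop-orders for the pieces not yet dropped (sum over which currently-grounded one goes next):
  1 to go: {6} 1  {10} 1
  2 to go: {5,6} 1  {6,10} 2  {9,10} 1
  3 to go: {0,5,6} 1  {5,6,10} 3  {6,9,10} 3  {8,9,10} 1
  4 to go: {0,5,6,10} 4  {5,6,9,10} 6  {6,8,9,10} 4  {7,8,9,10} 1
  5 to go: {0,5,6,9,10} 10  {4,7,8,9,10} 1  {5,6,8,9,10} 10  {6,7,8,9,10} 5
  6 to go: {0,5,6,8,9,10} 20  {2,4,7,8,9,10} 1  {3,4,7,8,9,10} 1  {4,6,7,8,9,10} 6  {5,6,7,8,9,10} 15
  7 to go: {0,5,6,7,8,9,10} 35  {1,2,4,7,8,9,10} 1  {2,3,4,7,8,9,10} 2  {2,4,6,7,8,9,10} 7  {3,4,6,7,8,9,10} 7  {4,5,6,7,8,9,10} 21
  8 to go: {0,4,5,6,7,8,9,10} 56  {1,2,3,4,7,8,9,10} 3  {1,2,4,6,7,8,9,10} 8  {2,3,4,6,7,8,9,10} 16  {2,4,5,6,7,8,9,10} 28  {3,4,5,6,7,8,9,10} 28
  9 to go: {0,2,4,5,6,7,8,9,10} 84  {0,3,4,5,6,7,8,9,10} 84  {1,2,3,4,6,7,8,9,10} 27  {1,2,4,5,6,7,8,9,10} 36  {2,3,4,5,6,7,8,9,10} 72
  if 0:m drops first: 135 orders
  if 1:i drops first: 240 orders
  if 3:l drops first: 120 orders
heap linearizations: 495

495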